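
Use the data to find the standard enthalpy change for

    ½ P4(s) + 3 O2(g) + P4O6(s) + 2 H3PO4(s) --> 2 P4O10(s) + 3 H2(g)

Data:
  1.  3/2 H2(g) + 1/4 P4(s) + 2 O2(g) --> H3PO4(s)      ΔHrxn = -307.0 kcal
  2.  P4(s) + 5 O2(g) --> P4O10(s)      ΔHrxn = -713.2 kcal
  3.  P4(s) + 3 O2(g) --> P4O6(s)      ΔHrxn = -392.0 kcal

eq. 1 reversed and × 2 (reverse to put H3PO4(s) on the reactant side; ×2 to match 2 H3PO4(s) in the target): (-2)·(-307.0) = +614.0 kcal
eq. 2 × 2 (×2 to match 2 P4O10(s) in the target): (2)·(-713.2) = -1426.4 kcal
eq. 3 reversed (reverse to put P4O6(s) on the reactant side): +392.0 kcal
By Hess's law, ΔHrxn = (+614.0) + (-1426.4) + (+392.0) = -420.4 kcal

ΔHrxn = -420.4 kcal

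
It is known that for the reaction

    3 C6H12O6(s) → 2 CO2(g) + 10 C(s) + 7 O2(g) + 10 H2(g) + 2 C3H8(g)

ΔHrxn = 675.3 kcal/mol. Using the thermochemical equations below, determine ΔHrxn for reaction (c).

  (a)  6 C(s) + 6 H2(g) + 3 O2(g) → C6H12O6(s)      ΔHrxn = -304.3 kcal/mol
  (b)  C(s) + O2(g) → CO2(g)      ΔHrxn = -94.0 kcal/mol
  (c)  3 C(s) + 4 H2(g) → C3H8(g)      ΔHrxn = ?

ΔHrxn = -24.8 kcal/mol

(a) reversed and × 3: (-3)·(-304.3) = +912.9 kcal/mol
(b) × 2: (2)·(-94.0) = -188.0 kcal/mol
(c) × 2: contributes 2·x
+675.3 = (+912.9) + (-188.0) + 2·x
x = (+675.3 − (+724.9)) / (2) = -24.8 kcal/mol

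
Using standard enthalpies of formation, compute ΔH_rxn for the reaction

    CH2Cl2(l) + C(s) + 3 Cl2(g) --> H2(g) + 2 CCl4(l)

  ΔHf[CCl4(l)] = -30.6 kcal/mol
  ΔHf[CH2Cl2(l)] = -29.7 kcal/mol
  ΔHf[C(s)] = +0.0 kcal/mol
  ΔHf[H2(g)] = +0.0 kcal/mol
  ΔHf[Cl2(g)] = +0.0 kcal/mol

Products: 1·(+0.0) + 2·(-30.6) = -61.2
Reactants: 1·(-29.7) + 1·(+0.0) + 3·(+0.0) = -29.7
ΔH_rxn = (-61.2) − (-29.7) = -31.5 kcal/mol

ΔH_rxn = -31.5 kcal/mol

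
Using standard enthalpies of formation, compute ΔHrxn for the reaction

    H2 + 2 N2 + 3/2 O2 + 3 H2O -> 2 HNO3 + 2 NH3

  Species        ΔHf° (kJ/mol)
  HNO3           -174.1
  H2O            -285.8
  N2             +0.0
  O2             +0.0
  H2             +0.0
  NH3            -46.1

ΔH°rxn = Σ nΔHf°(products) − Σ nΔHf°(reactants).
Products: 2·(-174.1) + 2·(-46.1) = -440.4
Reactants: 1·(+0.0) + 2·(+0.0) + 3/2·(+0.0) + 3·(-285.8) = -857.4
ΔHrxn = (-440.4) − (-857.4) = 417.0 kJ/mol

ΔHrxn = 417.0 kJ/mol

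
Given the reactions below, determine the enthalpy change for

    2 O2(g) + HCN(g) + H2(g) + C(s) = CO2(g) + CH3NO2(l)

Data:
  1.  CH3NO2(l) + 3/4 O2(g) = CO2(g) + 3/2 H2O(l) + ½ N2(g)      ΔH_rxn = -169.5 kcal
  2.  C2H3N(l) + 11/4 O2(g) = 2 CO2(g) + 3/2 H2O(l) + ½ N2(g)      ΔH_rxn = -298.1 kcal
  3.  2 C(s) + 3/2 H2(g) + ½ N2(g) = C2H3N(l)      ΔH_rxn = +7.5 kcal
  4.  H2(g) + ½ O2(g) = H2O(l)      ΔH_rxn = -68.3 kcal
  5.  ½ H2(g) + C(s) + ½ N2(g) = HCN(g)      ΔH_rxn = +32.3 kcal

ΔH_rxn = -153.4 kcal

eq. 1 reversed: +169.5 kcal
eq. 2 as written: -298.1 kcal
eq. 3 as written: +7.5 kcal
eq. 4: not needed.
eq. 5 reversed: -32.3 kcal
ΔH_rxn = (+169.5) + (-298.1) + (+7.5) + (-32.3) = -153.4 kcal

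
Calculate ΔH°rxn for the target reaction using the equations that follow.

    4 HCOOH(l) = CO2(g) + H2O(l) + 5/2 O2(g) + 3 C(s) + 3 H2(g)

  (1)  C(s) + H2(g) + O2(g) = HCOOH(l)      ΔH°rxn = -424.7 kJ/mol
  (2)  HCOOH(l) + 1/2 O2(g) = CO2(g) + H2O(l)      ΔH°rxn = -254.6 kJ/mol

(1) reversed and × 3: (-3)·(-424.7) = +1274.1 kJ/mol
(2) as written: -254.6 kJ/mol
ΔH°rxn = (-3)·(-424.7) + (1)·(-254.6) = 1019.5 kJ/mol

ΔH°rxn = 1019.5 kJ/mol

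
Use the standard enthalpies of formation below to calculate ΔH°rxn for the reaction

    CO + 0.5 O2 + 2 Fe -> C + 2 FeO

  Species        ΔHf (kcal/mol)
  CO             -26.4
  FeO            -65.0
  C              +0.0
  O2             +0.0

Products: 1·(+0.0) + 2·(-65.0) = -130.0
Reactants: 1·(-26.4) + 1/2·(+0.0) + 2·(+0.0) = -26.4
ΔH°rxn = (-130.0) − (-26.4) = -103.6 kcal/mol

ΔH°rxn = -103.6 kcal/mol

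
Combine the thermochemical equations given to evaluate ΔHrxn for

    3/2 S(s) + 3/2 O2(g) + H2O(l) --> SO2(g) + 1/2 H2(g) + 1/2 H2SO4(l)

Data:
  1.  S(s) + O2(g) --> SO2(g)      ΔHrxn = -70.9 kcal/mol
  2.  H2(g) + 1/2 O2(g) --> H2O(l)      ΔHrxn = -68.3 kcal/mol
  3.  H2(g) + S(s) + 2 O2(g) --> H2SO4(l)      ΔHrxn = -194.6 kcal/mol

ΔHrxn = -99.9 kcal/mol

eq. 1 as written: -70.9 kcal/mol
eq. 2 reversed: +68.3 kcal/mol
eq. 3 × 1/2: (1/2)·(-194.6) = -97.3 kcal/mol
Summing the manipulated equations, ΔHrxn = (-70.9) + (+68.3) + (-97.3) = -99.9 kcal/mol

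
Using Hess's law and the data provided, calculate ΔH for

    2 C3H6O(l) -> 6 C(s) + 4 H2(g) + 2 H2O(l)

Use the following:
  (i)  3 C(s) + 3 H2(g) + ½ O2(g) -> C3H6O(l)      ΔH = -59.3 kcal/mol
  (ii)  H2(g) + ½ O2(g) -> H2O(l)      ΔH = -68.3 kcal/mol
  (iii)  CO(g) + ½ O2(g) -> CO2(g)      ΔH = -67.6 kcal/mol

(i) reversed and × 2: (-2)·(-59.3) = +118.6 kcal/mol
(ii) × 2: (2)·(-68.3) = -136.6 kcal/mol
(iii): not needed.
By Hess's law, ΔH = (+118.6) + (-136.6) = -18.0 kcal/mol

ΔH = -18.0 kcal/mol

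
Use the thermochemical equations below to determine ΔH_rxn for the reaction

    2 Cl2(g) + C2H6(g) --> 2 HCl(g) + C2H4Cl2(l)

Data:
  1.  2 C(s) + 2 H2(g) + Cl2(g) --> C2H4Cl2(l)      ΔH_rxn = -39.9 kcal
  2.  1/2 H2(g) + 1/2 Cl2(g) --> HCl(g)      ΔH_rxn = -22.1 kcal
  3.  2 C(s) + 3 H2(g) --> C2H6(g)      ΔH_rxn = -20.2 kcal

ΔH_rxn = -63.9 kcal

eq. 1 as written: -39.9 kcal
eq. 2 × 2: (2)·(-22.1) = -44.2 kcal
eq. 3 reversed: +20.2 kcal
Summing the manipulated equations, ΔH_rxn = (-39.9) + (-44.2) + (+20.2) = -63.9 kcal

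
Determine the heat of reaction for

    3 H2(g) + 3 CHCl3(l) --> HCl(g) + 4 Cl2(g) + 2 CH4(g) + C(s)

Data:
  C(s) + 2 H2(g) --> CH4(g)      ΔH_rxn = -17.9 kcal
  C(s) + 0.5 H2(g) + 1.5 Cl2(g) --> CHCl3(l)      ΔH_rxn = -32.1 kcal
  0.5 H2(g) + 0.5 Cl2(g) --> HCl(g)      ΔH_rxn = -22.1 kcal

ΔH_rxn = 38.4 kcal

equation 1 × 2: (2)·(-17.9) = -35.8 kcal
equation 2 reversed and × 3: (-3)·(-32.1) = +96.3 kcal
equation 3 as written: -22.1 kcal
Summing the manipulated equations, ΔH_rxn = (-35.8) + (+96.3) + (-22.1) = 38.4 kcal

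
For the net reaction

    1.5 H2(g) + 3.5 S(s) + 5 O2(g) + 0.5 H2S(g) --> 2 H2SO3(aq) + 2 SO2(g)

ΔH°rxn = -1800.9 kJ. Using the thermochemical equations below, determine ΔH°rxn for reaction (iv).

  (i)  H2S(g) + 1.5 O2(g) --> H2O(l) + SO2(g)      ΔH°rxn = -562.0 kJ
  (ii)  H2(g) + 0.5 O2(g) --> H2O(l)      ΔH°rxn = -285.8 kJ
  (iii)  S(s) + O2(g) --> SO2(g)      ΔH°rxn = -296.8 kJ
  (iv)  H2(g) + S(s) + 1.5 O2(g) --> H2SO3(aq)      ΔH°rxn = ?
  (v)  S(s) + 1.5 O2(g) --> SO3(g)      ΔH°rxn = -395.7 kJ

(i) × 1/2 (×1/2 to match 1/2 H2S(g) in the target): (1/2)·(-562.0) = -281.0 kJ
(ii) reversed and × 1/2: (-1/2)·(-285.8) = +142.9 kJ
(iii) × 3/2: (3/2)·(-296.8) = -445.2 kJ
(iv) × 2 (×2 to match 2 H2SO3(aq) in the target): contributes 2·x
(v): not needed (SO3(g) appears nowhere else).
-1800.9 = (-281.0) + (+142.9) + (-445.2) + 2·x
x = (-1800.9 − (-583.3)) / (2) = -608.8 kJ

ΔH°rxn = -608.8 kJ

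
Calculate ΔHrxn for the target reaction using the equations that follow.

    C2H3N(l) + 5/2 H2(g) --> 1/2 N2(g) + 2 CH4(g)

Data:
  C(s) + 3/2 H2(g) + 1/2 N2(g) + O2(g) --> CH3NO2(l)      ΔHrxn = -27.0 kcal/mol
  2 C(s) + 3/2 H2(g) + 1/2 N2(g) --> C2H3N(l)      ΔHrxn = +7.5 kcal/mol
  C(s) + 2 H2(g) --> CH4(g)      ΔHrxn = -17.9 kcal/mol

ΔHrxn = -43.3 kcal/mol

equation 1: not needed (CH3NO2(l) appears nowhere else).
equation 2 reversed (C2H3N(l) must end up as a reactant): -7.5 kcal/mol
equation 3 × 2 (scale by 2 for the 2 CH4(g)): (2)·(-17.9) = -35.8 kcal/mol
Since enthalpy is a state function, ΔHrxn = (-7.5) + (-35.8) = -43.3 kcal/mol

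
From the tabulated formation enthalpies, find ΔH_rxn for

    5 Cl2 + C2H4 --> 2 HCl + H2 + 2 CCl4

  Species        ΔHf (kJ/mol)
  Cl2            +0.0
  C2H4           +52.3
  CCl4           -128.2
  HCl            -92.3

ΔH_rxn = -493.3 kJ/mol

ΔH°rxn = Σ nΔHf°(products) − Σ nΔHf°(reactants).
Products: 2·(-92.3) + 1·(+0.0) + 2·(-128.2) = -441.0
Reactants: 5·(+0.0) + 1·(+52.3) = +52.3
ΔH_rxn = (-441.0) − (+52.3) = -493.3 kJ/mol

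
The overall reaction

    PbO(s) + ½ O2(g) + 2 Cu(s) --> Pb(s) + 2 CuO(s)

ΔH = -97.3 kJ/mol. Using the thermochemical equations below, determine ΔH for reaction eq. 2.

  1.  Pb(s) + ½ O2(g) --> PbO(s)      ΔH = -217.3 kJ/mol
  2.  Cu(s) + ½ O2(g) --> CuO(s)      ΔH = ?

ΔH = -157.3 kJ/mol

eq. 1 reversed (reverse to put PbO(s) on the reactant side): +217.3 kJ/mol
eq. 2 × 2 (×2 to match 2 CuO(s) in the target): contributes 2·x
-97.3 = (+217.3) + 2·x
x = (-97.3 − (+217.3)) / (2) = -157.3 kJ/mol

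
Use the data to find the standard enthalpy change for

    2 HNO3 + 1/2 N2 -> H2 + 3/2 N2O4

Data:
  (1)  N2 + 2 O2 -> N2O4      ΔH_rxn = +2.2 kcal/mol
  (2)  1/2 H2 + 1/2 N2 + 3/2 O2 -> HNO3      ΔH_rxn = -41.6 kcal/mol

ΔH_rxn = 86.5 kcal/mol

(1) × 3/2 (scale by 3/2 for the 3/2 N2O4): (3/2)·(+2.2) = +3.3 kcal/mol
(2) reversed and × 2 (HNO3 must end up as a reactant; scale by 2 for the 2 HNO3): (-2)·(-41.6) = +83.2 kcal/mol
ΔH_rxn = (3/2)·(+2.2) + (-2)·(-41.6) = 86.5 kcal/mol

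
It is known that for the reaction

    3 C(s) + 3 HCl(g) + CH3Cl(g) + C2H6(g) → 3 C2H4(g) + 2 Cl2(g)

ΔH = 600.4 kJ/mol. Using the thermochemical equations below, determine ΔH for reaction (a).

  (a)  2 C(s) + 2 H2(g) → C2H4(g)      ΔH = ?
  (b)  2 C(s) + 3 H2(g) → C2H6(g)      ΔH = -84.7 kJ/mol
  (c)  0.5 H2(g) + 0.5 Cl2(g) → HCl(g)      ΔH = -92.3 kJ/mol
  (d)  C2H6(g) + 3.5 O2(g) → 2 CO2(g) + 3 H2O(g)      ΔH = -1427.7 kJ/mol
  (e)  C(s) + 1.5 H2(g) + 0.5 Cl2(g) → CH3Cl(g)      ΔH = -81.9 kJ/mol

(a) × 3 (×3 to match 3 C2H4(g) in the target): contributes 3·x
(b) reversed: +84.7 kJ/mol
(c) reversed and × 3 (HCl(g) must end up as a reactant; scale by 3 for the 3 HCl(g)): (-3)·(-92.3) = +276.9 kJ/mol
(d): not needed (O2(g) appears nowhere else).
(e) reversed (CH3Cl(g) must end up as a reactant): +81.9 kJ/mol
+600.4 = (+84.7) + (+276.9) + (+81.9) + 3·x
x = (+600.4 − (+443.5)) / (3) = 52.3 kJ/mol

ΔH = 52.3 kJ/mol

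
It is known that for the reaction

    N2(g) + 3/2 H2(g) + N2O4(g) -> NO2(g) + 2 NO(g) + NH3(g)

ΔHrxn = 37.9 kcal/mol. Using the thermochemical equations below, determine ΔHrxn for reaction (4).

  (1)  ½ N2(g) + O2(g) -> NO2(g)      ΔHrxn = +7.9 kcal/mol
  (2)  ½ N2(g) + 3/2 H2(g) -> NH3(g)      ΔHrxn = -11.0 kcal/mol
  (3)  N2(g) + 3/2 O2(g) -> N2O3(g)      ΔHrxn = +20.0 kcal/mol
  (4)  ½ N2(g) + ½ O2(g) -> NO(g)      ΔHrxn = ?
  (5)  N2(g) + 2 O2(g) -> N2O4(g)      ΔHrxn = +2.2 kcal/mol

(1) as written: +7.9 kcal/mol
(2) as written: -11.0 kcal/mol
(3): not needed.
(4) × 2: contributes 2·x
(5) reversed: -2.2 kcal/mol
+37.9 = (+7.9) + (-11.0) + (-2.2) + 2·x
x = (+37.9 − (-5.3)) / (2) = 21.6 kcal/mol

ΔHrxn = 21.6 kcal/mol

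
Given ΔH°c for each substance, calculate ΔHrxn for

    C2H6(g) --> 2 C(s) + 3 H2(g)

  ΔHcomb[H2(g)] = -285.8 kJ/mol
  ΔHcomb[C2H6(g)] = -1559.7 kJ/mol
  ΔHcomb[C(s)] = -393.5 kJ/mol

Using ΔH = Σ nΔHc°(reactants) − Σ nΔHc°(products):
= [1·(-1559.7)] − [2·(-393.5) + 3·(-285.8)]
= 84.7 kJ/mol

ΔHrxn = 84.7 kJ/mol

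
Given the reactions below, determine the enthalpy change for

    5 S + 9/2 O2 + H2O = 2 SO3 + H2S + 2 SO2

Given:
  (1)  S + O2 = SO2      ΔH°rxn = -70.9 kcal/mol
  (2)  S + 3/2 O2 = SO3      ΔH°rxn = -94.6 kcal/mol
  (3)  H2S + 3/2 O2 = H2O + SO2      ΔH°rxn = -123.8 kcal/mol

ΔH°rxn = -278.1 kcal/mol

(1) × 3: (3)·(-70.9) = -212.7 kcal/mol
(2) × 2: (2)·(-94.6) = -189.2 kcal/mol
(3) reversed: +123.8 kcal/mol
Combining the equations, ΔH°rxn = (3)·(-70.9) + (2)·(-94.6) + (-1)·(-123.8) = -278.1 kcal/mol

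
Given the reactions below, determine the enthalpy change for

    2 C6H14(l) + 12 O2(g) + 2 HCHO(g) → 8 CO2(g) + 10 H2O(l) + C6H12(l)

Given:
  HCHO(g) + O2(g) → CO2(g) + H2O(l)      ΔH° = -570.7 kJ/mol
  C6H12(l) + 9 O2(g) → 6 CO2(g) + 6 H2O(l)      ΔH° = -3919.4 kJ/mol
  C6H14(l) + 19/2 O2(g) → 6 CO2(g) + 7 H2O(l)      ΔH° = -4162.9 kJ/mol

equation 1 × 2 (×2 to match 2 HCHO(g) in the target): (2)·(-570.7) = -1141.4 kJ/mol
equation 2 reversed (reverse to put C6H12(l) on the product side): +3919.4 kJ/mol
equation 3 × 2 (×2 to match 2 C6H14(l) in the target): (2)·(-4162.9) = -8325.8 kJ/mol
Combining the equations, ΔH° = (2)·(-570.7) + (-1)·(-3919.4) + (2)·(-4162.9) = -5547.8 kJ/mol

ΔH° = -5547.8 kJ/mol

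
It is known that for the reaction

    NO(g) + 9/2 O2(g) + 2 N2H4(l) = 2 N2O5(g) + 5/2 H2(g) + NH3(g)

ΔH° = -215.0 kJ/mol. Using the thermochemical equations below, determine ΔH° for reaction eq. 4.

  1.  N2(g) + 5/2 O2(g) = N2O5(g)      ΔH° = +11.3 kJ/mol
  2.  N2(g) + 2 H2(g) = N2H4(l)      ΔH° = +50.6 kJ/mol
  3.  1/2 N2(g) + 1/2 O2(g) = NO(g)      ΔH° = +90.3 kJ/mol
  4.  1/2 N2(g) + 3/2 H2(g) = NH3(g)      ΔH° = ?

eq. 1 × 2 (scale by 2 for the 2 N2O5(g)): (2)·(+11.3) = +22.6 kJ/mol
eq. 2 reversed and × 2 (reverse to put N2H4(l) on the reactant side; scale by 2 for the 2 N2H4(l)): (-2)·(+50.6) = -101.2 kJ/mol
eq. 3 reversed (NO(g) must end up as a reactant): -90.3 kJ/mol
eq. 4 as written (NH3(g) already on the product side): contributes x
-215.0 = (+22.6) + (-101.2) + (-90.3) + x
x = (-215.0 − (-168.9)) / (1) = -46.1 kJ/mol

ΔH° = -46.1 kJ/mol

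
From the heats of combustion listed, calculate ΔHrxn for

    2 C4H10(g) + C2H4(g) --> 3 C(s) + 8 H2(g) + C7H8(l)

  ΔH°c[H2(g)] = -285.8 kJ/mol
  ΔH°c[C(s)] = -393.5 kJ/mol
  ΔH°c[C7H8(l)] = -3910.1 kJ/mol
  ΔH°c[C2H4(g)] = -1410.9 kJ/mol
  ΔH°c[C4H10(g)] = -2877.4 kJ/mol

Using ΔH = Σ nΔHc°(reactants) − Σ nΔHc°(products):
= [2·(-2877.4) + 1·(-1410.9)] − [3·(-393.5) + 8·(-285.8) + 1·(-3910.1)]
= 211.3 kJ/mol

ΔHrxn = 211.3 kJ/mol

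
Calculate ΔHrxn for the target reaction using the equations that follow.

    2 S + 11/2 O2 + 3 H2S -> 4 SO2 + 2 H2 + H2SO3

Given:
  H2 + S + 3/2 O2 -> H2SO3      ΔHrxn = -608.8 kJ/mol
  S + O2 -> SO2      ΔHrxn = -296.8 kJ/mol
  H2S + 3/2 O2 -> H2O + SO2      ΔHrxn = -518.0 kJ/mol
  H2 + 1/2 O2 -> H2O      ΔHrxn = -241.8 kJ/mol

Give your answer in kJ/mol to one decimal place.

ΔHrxn = -1734.2 kJ/mol

equation 1 as written: -608.8 kJ/mol
equation 2 as written: -296.8 kJ/mol
equation 3 × 3: (3)·(-518.0) = -1554.0 kJ/mol
equation 4 reversed and × 3: (-3)·(-241.8) = +725.4 kJ/mol
ΔHrxn = (-608.8) + (-296.8) + (-1554.0) + (+725.4) = -1734.2 kJ/mol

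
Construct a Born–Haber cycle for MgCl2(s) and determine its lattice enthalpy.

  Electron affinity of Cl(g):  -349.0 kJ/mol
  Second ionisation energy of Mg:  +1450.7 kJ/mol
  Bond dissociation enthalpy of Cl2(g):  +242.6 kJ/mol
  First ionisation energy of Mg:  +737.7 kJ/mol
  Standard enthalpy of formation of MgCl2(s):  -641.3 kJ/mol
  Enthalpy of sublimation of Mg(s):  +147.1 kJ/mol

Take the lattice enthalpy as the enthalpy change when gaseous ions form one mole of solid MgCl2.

U = -2521.4 kJ/mol

ΔHf° = 1·ΔHsub + 1·(ΣIE) + 1·D(Cl2) + 2·EA + U
-641.3 = 1·(+147.1) + 1·(+2188.4) + 1·(+242.6) + 2·(-349.0) + U
U = -641.3 − (+1880.1) = -2521.4 kJ/mol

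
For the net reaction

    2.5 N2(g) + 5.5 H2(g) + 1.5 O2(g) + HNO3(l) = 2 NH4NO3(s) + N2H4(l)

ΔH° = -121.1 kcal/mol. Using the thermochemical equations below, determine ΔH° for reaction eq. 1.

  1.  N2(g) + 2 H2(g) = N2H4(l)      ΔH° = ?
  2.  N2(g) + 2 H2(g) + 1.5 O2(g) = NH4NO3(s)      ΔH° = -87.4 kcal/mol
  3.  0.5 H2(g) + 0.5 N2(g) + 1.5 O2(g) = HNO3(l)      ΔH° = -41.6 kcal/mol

eq. 1 as written (N2H4(l) already on the product side): contributes x
eq. 2 × 2 (×2 to match 2 NH4NO3(s) in the target): (2)·(-87.4) = -174.8 kcal/mol
eq. 3 reversed (HNO3(l) must end up as a reactant): +41.6 kcal/mol
-121.1 = (-174.8) + (+41.6) + x
x = (-121.1 − (-133.2)) / (1) = 12.1 kcal/mol

ΔH° = 12.1 kcal/mol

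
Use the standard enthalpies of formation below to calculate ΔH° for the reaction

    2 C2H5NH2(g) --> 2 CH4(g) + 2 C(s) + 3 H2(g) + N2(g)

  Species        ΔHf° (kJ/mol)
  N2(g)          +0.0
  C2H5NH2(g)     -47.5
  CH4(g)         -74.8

Products: 2·(-74.8) + 2·(+0.0) + 3·(+0.0) + 1·(+0.0) = -149.6
Reactants: 2·(-47.5) = -95.0
ΔH° = (-149.6) − (-95.0) = -54.6 kJ/mol

ΔH° = -54.6 kJ/mol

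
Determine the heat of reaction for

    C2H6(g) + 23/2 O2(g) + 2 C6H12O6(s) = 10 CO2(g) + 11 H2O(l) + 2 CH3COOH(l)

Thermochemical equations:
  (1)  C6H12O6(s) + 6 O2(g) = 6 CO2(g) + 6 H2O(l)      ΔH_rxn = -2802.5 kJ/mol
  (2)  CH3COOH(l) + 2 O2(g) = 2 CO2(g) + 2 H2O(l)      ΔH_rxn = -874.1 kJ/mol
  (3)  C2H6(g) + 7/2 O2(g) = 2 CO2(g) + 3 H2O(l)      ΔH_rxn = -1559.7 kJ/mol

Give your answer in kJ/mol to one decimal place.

(1) × 2 (scale by 2 for the 2 C6H12O6(s)): (2)·(-2802.5) = -5605.0 kJ/mol
(2) reversed and × 2 (reverse to put CH3COOH(l) on the product side; scale by 2 for the 2 CH3COOH(l)): (-2)·(-874.1) = +1748.2 kJ/mol
(3) as written (C2H6(g) already on the reactant side): -1559.7 kJ/mol
Since enthalpy is a state function, ΔH_rxn = (-5605.0) + (+1748.2) + (-1559.7) = -5416.5 kJ/mol

ΔH_rxn = -5416.5 kJ/mol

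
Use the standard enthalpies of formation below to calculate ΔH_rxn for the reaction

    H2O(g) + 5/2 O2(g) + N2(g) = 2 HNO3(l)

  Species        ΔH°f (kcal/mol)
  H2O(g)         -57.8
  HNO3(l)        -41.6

Products: 2·(-41.6) = -83.2
Reactants: 1·(-57.8) + 5/2·(+0.0) + 1·(+0.0) = -57.8
ΔH_rxn = (-83.2) − (-57.8) = -25.4 kcal/mol

ΔH_rxn = -25.4 kcal/mol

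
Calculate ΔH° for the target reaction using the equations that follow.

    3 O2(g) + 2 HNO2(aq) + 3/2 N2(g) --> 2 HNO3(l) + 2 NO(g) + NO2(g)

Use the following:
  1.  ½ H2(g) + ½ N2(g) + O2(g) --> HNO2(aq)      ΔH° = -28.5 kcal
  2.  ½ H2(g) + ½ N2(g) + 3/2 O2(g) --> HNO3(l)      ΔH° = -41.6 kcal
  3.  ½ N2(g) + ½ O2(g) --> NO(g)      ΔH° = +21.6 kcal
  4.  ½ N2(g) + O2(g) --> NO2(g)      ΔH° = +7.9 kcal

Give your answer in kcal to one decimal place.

eq. 1 reversed and × 2: (-2)·(-28.5) = +57.0 kcal
eq. 2 × 2: (2)·(-41.6) = -83.2 kcal
eq. 3 × 2: (2)·(+21.6) = +43.2 kcal
eq. 4 as written: +7.9 kcal
ΔH° = (+57.0) + (-83.2) + (+43.2) + (+7.9) = 24.9 kcal

ΔH° = 24.9 kcal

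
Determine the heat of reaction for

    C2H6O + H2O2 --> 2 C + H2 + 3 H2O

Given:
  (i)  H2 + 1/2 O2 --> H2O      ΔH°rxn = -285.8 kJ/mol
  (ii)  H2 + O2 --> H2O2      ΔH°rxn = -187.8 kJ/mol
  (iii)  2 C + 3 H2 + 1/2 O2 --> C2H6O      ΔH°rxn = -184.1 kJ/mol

ΔH°rxn = -485.5 kJ/mol

(i) × 3: (3)·(-285.8) = -857.4 kJ/mol
(ii) reversed: +187.8 kJ/mol
(iii) reversed: +184.1 kJ/mol
ΔH°rxn = (-857.4) + (+187.8) + (+184.1) = -485.5 kJ/mol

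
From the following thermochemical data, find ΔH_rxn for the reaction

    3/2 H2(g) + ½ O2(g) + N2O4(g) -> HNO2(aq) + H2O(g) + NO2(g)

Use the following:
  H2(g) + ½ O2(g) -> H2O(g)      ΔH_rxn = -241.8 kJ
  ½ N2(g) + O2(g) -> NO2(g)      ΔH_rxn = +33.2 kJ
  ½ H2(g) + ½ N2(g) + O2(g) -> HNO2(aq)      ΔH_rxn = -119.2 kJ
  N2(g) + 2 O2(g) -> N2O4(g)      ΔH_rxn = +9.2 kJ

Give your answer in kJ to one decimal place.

equation 1 as written: -241.8 kJ
equation 2 as written: +33.2 kJ
equation 3 as written: -119.2 kJ
equation 4 reversed: -9.2 kJ
ΔH_rxn = (1)·(-241.8) + (1)·(+33.2) + (1)·(-119.2) + (-1)·(+9.2) = -337.0 kJ

ΔH_rxn = -337.0 kJ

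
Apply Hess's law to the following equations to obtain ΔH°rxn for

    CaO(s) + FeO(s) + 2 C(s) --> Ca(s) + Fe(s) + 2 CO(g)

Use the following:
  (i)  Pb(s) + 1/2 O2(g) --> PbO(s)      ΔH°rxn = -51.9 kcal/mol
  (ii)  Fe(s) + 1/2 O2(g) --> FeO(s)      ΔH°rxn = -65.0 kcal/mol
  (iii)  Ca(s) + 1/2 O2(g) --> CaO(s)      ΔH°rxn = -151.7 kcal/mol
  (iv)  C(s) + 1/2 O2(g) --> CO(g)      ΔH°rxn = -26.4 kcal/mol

ΔH°rxn = 163.9 kcal/mol

(i): not needed (PbO(s) appears nowhere else).
(ii) reversed (FeO(s) must end up as a reactant): +65.0 kcal/mol
(iii) reversed (reverse to put CaO(s) on the reactant side): +151.7 kcal/mol
(iv) × 2 (scale by 2 for the 2 CO(g)): (2)·(-26.4) = -52.8 kcal/mol
ΔH°rxn = (-1)·(-65.0) + (-1)·(-151.7) + (2)·(-26.4) = 163.9 kcal/mol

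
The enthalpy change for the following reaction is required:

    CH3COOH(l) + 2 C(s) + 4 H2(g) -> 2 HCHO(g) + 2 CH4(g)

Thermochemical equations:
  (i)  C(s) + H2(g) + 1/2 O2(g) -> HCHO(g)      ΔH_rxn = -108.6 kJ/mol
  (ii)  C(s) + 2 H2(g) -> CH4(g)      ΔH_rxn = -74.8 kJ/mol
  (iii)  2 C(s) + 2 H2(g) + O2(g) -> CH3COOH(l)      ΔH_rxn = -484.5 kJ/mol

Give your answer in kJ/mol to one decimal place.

(i) × 2 (×2 to match 2 HCHO(g) in the target): (2)·(-108.6) = -217.2 kJ/mol
(ii) × 2 (scale by 2 for the 2 CH4(g)): (2)·(-74.8) = -149.6 kJ/mol
(iii) reversed (CH3COOH(l) must end up as a reactant): +484.5 kJ/mol
ΔH_rxn = (-217.2) + (-149.6) + (+484.5) = 117.7 kJ/mol

ΔH_rxn = 117.7 kJ/mol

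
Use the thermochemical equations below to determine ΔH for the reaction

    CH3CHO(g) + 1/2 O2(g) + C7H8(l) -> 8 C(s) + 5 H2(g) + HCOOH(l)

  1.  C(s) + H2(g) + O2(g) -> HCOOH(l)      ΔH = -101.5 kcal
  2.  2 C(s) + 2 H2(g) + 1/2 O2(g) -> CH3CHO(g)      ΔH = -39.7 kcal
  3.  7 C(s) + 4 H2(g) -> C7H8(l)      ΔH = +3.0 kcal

ΔH = -64.8 kcal

eq. 1 as written (HCOOH(l) already on the product side): -101.5 kcal
eq. 2 reversed (reverse to put CH3CHO(g) on the reactant side): +39.7 kcal
eq. 3 reversed (C7H8(l) must end up as a reactant): -3.0 kcal
Summing the manipulated equations, ΔH = (1)·(-101.5) + (-1)·(-39.7) + (-1)·(+3.0) = -64.8 kcal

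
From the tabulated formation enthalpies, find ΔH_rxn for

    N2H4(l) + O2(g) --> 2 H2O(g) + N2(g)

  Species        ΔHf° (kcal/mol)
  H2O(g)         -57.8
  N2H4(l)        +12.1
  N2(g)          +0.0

Products: 2·(-57.8) + 1·(+0.0) = -115.6
Reactants: 1·(+12.1) + 1·(+0.0) = +12.1
ΔH_rxn = (-115.6) − (+12.1) = -127.7 kcal/mol

ΔH_rxn = -127.7 kcal/mol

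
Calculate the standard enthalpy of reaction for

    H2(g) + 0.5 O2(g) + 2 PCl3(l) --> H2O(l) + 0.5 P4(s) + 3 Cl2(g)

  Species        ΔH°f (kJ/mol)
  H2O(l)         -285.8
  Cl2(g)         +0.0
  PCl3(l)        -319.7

ΔH° = 353.6 kJ/mol

ΔH°rxn = Σ nΔHf°(products) − Σ nΔHf°(reactants).
Products: 1·(-285.8) + 1/2·(+0.0) + 3·(+0.0) = -285.8
Reactants: 1·(+0.0) + 1/2·(+0.0) + 2·(-319.7) = -639.4
ΔH° = (-285.8) − (-639.4) = 353.6 kJ/mol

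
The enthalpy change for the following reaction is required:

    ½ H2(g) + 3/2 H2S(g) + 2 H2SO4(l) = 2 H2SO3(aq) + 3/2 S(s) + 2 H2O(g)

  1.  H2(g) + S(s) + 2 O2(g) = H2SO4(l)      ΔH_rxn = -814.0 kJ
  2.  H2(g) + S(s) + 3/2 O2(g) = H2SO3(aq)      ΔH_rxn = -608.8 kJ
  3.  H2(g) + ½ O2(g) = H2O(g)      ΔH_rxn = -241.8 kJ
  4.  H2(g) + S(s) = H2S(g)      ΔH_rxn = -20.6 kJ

ΔH_rxn = -42.3 kJ

eq. 1 reversed and × 2: (-2)·(-814.0) = +1628.0 kJ
eq. 2 × 2: (2)·(-608.8) = -1217.6 kJ
eq. 3 × 2: (2)·(-241.8) = -483.6 kJ
eq. 4 reversed and × 3/2: (-3/2)·(-20.6) = +30.9 kJ
Summing the manipulated equations, ΔH_rxn = (+1628.0) + (-1217.6) + (-483.6) + (+30.9) = -42.3 kJ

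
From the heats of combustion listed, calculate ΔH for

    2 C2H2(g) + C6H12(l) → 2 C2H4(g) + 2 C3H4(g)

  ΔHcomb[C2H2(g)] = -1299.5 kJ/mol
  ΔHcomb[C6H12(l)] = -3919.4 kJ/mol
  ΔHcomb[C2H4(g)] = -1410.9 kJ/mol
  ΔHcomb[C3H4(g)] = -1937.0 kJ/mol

With combustion enthalpies, reactants minus products:
= [2·(-1299.5) + 1·(-3919.4)] − [2·(-1410.9) + 2·(-1937.0)]
= 177.4 kJ/mol

ΔH = 177.4 kJ/mol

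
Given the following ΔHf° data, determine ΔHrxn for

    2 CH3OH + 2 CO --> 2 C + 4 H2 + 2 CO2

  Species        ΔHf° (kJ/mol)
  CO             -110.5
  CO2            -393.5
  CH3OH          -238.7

ΔHrxn = -88.6 kJ/mol

Products: 2·(+0.0) + 4·(+0.0) + 2·(-393.5) = -787.0
Reactants: 2·(-238.7) + 2·(-110.5) = -698.4
ΔHrxn = (-787.0) − (-698.4) = -88.6 kJ/mol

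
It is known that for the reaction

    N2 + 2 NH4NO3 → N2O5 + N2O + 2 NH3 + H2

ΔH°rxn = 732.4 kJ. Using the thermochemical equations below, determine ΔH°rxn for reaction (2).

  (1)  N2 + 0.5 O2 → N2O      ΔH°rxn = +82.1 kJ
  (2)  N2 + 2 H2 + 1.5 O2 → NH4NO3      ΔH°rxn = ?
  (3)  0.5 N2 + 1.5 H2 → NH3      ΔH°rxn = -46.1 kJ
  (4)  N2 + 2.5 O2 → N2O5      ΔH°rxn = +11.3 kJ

(1) as written: +82.1 kJ
(2) reversed and × 2: contributes −2·x
(3) × 2: (2)·(-46.1) = -92.2 kJ
(4) as written: +11.3 kJ
+732.4 = (+82.1) + (-92.2) + (+11.3) − 2·x
x = (+732.4 − (+1.2)) / (-2) = -365.6 kJ

ΔH°rxn = -365.6 kJ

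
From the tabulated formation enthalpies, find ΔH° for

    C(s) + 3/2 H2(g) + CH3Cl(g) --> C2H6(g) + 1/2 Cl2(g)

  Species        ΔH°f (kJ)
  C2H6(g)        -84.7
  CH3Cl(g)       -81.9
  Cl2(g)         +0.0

ΔH° = -2.8 kJ

Products: 1·(-84.7) + 1/2·(+0.0) = -84.7
Reactants: 1·(+0.0) + 3/2·(+0.0) + 1·(-81.9) = -81.9
ΔH° = (-84.7) − (-81.9) = -2.8 kJ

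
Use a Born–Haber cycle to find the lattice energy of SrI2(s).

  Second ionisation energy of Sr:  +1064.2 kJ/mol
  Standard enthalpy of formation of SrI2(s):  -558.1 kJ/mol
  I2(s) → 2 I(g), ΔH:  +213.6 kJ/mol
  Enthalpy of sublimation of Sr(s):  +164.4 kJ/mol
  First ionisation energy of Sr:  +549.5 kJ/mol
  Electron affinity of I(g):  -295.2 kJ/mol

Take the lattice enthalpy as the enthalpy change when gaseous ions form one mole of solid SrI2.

U = -1959.4 kJ/mol

ΔHf° = 1·ΔHsub + 1·(ΣIE) + 1·D(I2) + 2·EA + U
-558.1 = 1·(+164.4) + 1·(+1613.7) + 1·(+213.6) + 2·(-295.2) + U
U = -558.1 − (+1401.3) = -1959.4 kJ/mol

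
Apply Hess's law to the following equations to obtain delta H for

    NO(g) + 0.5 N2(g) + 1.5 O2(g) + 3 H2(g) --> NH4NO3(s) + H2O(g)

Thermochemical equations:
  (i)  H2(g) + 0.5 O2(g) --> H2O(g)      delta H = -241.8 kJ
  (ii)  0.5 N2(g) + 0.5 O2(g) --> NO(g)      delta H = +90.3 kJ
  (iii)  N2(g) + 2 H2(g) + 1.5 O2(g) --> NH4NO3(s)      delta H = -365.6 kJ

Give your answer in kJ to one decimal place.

delta H = -697.7 kJ

(i) as written: -241.8 kJ
(ii) reversed: -90.3 kJ
(iii) as written: -365.6 kJ
delta H = (-241.8) + (-90.3) + (-365.6) = -697.7 kJ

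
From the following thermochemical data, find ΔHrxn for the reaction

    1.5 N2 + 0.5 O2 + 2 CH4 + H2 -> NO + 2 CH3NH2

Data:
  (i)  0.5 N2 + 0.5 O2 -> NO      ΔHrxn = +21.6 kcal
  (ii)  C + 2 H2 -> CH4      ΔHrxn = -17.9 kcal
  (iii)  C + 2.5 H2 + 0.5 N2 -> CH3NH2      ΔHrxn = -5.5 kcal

ΔHrxn = 46.4 kcal

(i) as written (NO already on the product side): +21.6 kcal
(ii) reversed and × 2 (reverse to put CH4 on the reactant side; scale by 2 for the 2 CH4): (-2)·(-17.9) = +35.8 kcal
(iii) × 2 (×2 to match 2 CH3NH2 in the target): (2)·(-5.5) = -11.0 kcal
ΔHrxn = (1)·(+21.6) + (-2)·(-17.9) + (2)·(-5.5) = 46.4 kcal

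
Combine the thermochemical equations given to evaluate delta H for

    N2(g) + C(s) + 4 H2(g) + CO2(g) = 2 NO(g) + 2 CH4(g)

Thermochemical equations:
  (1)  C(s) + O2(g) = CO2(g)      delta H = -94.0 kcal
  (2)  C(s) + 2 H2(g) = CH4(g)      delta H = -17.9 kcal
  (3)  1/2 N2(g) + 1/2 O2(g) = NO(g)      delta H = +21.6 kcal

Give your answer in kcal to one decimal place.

delta H = 101.4 kcal

(1) reversed (reverse to put CO2(g) on the reactant side): +94.0 kcal
(2) × 2 (×2 to match 2 CH4(g) in the target): (2)·(-17.9) = -35.8 kcal
(3) × 2 (scale by 2 for the 2 NO(g)): (2)·(+21.6) = +43.2 kcal
Summing the manipulated equations, delta H = (-1)·(-94.0) + (2)·(-17.9) + (2)·(+21.6) = 101.4 kcal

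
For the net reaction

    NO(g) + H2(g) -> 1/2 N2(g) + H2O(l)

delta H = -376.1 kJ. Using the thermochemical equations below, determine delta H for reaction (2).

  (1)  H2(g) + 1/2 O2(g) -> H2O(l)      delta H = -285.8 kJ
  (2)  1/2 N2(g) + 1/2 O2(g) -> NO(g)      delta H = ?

delta H = 90.3 kJ

(1) as written: -285.8 kJ
(2) reversed: contributes −x
-376.1 = (-285.8) − x
x = (-376.1 − (-285.8)) / (-1) = 90.3 kJ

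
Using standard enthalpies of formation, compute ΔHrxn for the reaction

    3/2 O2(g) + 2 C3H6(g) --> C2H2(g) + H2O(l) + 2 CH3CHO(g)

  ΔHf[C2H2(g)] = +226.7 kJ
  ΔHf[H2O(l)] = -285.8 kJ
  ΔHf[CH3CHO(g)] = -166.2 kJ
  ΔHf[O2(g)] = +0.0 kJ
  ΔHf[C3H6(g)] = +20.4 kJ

ΔHrxn = -432.3 kJ

ΔH°rxn = Σ nΔHf°(products) − Σ nΔHf°(reactants).
Products: 1·(+226.7) + 1·(-285.8) + 2·(-166.2) = -391.5
Reactants: 3/2·(+0.0) + 2·(+20.4) = +40.8
ΔHrxn = (-391.5) − (+40.8) = -432.3 kJ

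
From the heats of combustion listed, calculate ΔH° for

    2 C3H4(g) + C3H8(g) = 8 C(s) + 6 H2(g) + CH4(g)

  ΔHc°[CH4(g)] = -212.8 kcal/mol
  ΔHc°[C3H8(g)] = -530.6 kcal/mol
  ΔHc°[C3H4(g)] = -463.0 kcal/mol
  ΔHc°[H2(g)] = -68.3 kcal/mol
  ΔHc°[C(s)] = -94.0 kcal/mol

With combustion enthalpies, reactants minus products:
= [2·(-463.0) + 1·(-530.6)] − [8·(-94.0) + 6·(-68.3) + 1·(-212.8)]
= -82.0 kcal/mol

ΔH° = -82.0 kcal/mol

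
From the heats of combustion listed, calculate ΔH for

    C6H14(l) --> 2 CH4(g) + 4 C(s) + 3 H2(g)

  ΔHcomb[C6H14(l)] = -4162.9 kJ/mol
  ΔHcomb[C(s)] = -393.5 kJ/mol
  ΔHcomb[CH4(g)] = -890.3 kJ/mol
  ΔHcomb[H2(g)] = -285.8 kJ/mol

Using ΔH = Σ nΔHc°(reactants) − Σ nΔHc°(products):
= [1·(-4162.9)] − [2·(-890.3) + 4·(-393.5) + 3·(-285.8)]
= 49.1 kJ/mol

ΔH = 49.1 kJ/mol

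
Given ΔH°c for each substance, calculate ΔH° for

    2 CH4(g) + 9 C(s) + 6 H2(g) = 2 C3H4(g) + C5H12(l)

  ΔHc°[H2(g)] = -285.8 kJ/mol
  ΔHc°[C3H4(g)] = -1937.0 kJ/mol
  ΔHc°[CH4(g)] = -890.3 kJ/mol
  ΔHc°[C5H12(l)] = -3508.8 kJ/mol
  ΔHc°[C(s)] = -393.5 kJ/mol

ΔH° = 345.9 kJ/mol

With combustion enthalpies, reactants minus products:
= [2·(-890.3) + 9·(-393.5) + 6·(-285.8)] − [2·(-1937.0) + 1·(-3508.8)]
= 345.9 kJ/mol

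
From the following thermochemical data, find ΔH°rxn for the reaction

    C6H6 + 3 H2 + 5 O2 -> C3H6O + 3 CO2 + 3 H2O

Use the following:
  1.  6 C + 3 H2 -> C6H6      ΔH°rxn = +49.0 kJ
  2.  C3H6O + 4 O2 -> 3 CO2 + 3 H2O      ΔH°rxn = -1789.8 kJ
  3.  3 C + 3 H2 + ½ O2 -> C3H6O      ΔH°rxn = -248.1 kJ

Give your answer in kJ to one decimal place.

eq. 1 reversed (reverse to put C6H6 on the reactant side): -49.0 kJ
eq. 2 as written (CO2 already on the product side): -1789.8 kJ
eq. 3 × 2: (2)·(-248.1) = -496.2 kJ
ΔH°rxn = (-49.0) + (-1789.8) + (-496.2) = -2335.0 kJ

ΔH°rxn = -2335.0 kJ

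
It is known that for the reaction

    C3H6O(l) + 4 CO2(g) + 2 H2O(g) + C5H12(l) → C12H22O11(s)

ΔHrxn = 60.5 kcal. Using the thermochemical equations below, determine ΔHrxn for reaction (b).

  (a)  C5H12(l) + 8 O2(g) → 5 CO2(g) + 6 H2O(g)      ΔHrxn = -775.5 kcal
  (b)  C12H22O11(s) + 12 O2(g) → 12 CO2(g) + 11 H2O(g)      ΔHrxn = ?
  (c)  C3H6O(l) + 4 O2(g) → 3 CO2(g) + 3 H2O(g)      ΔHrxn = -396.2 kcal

(a) as written: -775.5 kcal
(b) reversed: contributes −x
(c) as written: -396.2 kcal
+60.5 = (-775.5) + (-396.2) − x
x = (+60.5 − (-1171.7)) / (-1) = -1232.2 kcal

ΔHrxn = -1232.2 kcal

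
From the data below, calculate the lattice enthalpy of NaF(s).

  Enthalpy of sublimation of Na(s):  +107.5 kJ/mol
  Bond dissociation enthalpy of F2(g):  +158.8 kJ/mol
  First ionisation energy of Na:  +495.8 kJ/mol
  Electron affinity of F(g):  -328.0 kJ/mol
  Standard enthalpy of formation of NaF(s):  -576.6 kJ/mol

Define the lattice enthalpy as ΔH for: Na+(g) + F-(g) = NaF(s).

U = -931.3 kJ/mol

ΔHf° = 1·ΔHsub + 1·(ΣIE) + 1/2·D(F2) + 1·EA + U
-576.6 = 1·(+107.5) + 1·(+495.8) + 1/2·(+158.8) + 1·(-328.0) + U
U = -576.6 − (+354.7) = -931.3 kJ/mol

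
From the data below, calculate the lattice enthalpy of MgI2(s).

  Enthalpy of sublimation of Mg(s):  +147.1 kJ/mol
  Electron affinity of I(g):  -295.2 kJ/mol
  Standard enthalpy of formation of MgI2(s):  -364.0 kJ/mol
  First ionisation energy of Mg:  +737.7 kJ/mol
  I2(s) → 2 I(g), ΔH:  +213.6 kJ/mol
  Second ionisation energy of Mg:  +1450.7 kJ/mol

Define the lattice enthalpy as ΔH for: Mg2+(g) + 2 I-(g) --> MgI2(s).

ΔHf° = 1·ΔHsub + 1·(ΣIE) + 1·D(I2) + 2·EA + U
-364.0 = 1·(+147.1) + 1·(+2188.4) + 1·(+213.6) + 2·(-295.2) + U
U = -364.0 − (+1958.7) = -2322.7 kJ/mol

U = -2322.7 kJ/mol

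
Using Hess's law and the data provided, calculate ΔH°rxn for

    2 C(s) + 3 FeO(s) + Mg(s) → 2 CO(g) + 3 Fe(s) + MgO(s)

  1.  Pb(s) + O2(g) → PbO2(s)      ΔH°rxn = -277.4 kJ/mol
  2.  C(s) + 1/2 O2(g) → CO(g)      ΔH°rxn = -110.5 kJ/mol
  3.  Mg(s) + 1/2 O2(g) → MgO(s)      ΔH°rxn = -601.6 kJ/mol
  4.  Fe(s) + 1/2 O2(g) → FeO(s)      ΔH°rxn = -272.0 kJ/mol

eq. 1: not needed.
eq. 2 × 2: (2)·(-110.5) = -221.0 kJ/mol
eq. 3 as written: -601.6 kJ/mol
eq. 4 reversed and × 3: (-3)·(-272.0) = +816.0 kJ/mol
ΔH°rxn = (-221.0) + (-601.6) + (+816.0) = -6.6 kJ/mol

ΔH°rxn = -6.6 kJ/mol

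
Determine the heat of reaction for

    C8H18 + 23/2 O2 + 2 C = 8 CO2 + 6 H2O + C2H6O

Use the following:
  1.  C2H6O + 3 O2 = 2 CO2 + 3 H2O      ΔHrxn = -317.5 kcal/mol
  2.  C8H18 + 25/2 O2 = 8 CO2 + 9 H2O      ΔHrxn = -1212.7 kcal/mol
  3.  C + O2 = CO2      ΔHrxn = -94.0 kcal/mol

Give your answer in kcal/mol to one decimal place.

eq. 1 reversed (C2H6O must end up as a product): +317.5 kcal/mol
eq. 2 as written (C8H18 already on the reactant side): -1212.7 kcal/mol
eq. 3 × 2 (scale by 2 for the 2 C): (2)·(-94.0) = -188.0 kcal/mol
Summing the manipulated equations, ΔHrxn = (+317.5) + (-1212.7) + (-188.0) = -1083.2 kcal/mol

ΔHrxn = -1083.2 kcal/mol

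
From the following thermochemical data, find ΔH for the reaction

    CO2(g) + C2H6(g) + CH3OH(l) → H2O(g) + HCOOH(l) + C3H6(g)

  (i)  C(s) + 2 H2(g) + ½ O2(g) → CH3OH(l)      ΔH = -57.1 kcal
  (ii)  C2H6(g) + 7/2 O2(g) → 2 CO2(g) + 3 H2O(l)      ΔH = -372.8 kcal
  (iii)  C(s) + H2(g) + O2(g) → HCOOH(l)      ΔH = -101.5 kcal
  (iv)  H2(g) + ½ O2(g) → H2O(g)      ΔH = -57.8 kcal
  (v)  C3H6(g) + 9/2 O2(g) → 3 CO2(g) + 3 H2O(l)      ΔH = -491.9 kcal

(i) reversed (reverse to put CH3OH(l) on the reactant side): +57.1 kcal
(ii) as written (C2H6(g) already on the reactant side): -372.8 kcal
(iii) as written (HCOOH(l) already on the product side): -101.5 kcal
(iv) as written (H2O(g) already on the product side): -57.8 kcal
(v) reversed (C3H6(g) must end up as a product): +491.9 kcal
Combining the equations, ΔH = (+57.1) + (-372.8) + (-101.5) + (-57.8) + (+491.9) = 16.9 kcal

ΔH = 16.9 kcal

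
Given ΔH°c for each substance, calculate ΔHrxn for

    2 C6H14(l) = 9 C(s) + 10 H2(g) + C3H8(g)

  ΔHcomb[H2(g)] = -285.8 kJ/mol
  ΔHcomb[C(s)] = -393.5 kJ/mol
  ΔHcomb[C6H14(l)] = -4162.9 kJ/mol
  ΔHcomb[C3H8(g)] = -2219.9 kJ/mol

ΔHrxn = 293.6 kJ/mol

Using ΔH = Σ nΔHc°(reactants) − Σ nΔHc°(products):
= [2·(-4162.9)] − [9·(-393.5) + 10·(-285.8) + 1·(-2219.9)]
= 293.6 kJ/mol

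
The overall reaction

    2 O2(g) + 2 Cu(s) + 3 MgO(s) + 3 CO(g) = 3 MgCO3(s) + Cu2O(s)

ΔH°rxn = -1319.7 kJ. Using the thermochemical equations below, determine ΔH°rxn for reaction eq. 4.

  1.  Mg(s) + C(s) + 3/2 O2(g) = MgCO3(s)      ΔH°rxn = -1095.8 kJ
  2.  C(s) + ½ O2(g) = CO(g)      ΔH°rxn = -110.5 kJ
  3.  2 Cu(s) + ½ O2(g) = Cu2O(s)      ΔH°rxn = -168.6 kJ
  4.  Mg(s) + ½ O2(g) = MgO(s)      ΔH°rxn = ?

eq. 1 × 3 (scale by 3 for the 3 MgCO3(s)): (3)·(-1095.8) = -3287.4 kJ
eq. 2 reversed and × 3 (reverse to put CO(g) on the reactant side; scale by 3 for the 3 CO(g)): (-3)·(-110.5) = +331.5 kJ
eq. 3 as written (Cu2O(s) already on the product side): -168.6 kJ
eq. 4 reversed and × 3 (reverse to put MgO(s) on the reactant side; ×3 to match 3 MgO(s) in the target): contributes −3·x
-1319.7 = (-3287.4) + (+331.5) + (-168.6) − 3·x
x = (-1319.7 − (-3124.5)) / (-3) = -601.6 kJ

ΔH°rxn = -601.6 kJ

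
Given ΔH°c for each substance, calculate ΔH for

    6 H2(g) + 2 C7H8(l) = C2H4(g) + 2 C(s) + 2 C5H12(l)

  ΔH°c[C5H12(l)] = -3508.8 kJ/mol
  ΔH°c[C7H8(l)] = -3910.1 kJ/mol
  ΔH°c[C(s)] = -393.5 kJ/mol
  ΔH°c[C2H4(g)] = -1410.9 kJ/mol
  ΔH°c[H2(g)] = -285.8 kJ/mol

ΔH = -319.5 kJ/mol

With combustion enthalpies, reactants minus products:
= [6·(-285.8) + 2·(-3910.1)] − [1·(-1410.9) + 2·(-393.5) + 2·(-3508.8)]
= -319.5 kJ/mol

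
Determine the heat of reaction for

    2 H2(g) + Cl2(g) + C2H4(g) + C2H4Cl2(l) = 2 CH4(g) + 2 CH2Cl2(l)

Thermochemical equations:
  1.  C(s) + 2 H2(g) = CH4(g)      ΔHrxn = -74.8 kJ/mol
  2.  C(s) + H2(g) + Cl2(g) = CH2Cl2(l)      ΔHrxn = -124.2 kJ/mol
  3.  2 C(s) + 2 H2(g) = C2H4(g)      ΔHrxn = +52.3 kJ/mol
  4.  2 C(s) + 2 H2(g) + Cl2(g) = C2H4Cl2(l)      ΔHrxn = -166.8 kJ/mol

ΔHrxn = -283.5 kJ/mol

eq. 1 × 2: (2)·(-74.8) = -149.6 kJ/mol
eq. 2 × 2: (2)·(-124.2) = -248.4 kJ/mol
eq. 3 reversed: -52.3 kJ/mol
eq. 4 reversed: +166.8 kJ/mol
ΔHrxn = (2)·(-74.8) + (2)·(-124.2) + (-1)·(+52.3) + (-1)·(-166.8) = -283.5 kJ/mol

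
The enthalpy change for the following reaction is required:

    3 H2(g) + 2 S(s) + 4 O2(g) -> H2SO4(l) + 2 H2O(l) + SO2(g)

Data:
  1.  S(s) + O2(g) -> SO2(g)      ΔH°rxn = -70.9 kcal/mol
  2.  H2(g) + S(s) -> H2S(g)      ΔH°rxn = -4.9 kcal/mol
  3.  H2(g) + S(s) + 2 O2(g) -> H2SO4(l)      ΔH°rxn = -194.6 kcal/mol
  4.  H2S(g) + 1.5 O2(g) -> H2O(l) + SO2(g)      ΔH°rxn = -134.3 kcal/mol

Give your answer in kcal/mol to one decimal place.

ΔH°rxn = -402.1 kcal/mol

eq. 1 reversed: +70.9 kcal/mol
eq. 2 × 2: (2)·(-4.9) = -9.8 kcal/mol
eq. 3 as written: -194.6 kcal/mol
eq. 4 × 2: (2)·(-134.3) = -268.6 kcal/mol
ΔH°rxn = (-1)·(-70.9) + (2)·(-4.9) + (1)·(-194.6) + (2)·(-134.3) = -402.1 kcal/mol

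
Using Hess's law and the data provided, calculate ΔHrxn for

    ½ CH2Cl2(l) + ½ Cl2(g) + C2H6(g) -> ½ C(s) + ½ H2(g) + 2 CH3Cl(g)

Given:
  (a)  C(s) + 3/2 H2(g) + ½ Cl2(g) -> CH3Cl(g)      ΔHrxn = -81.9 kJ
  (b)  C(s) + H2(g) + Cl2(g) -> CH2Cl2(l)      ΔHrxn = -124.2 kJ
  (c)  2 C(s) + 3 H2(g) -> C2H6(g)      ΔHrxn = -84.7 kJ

ΔHrxn = -17.0 kJ

(a) × 2: (2)·(-81.9) = -163.8 kJ
(b) reversed and × 1/2: (-1/2)·(-124.2) = +62.1 kJ
(c) reversed: +84.7 kJ
By Hess's law, ΔHrxn = (-163.8) + (+62.1) + (+84.7) = -17.0 kJ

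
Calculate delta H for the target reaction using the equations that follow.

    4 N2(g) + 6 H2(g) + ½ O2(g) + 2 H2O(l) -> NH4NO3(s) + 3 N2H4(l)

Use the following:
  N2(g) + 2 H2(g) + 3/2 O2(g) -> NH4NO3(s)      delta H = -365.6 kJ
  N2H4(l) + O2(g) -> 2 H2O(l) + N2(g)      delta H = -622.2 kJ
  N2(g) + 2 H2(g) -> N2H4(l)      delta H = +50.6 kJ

delta H = 357.8 kJ

equation 1 as written (NH4NO3(s) already on the product side): -365.6 kJ
equation 2 reversed (reverse to put H2O(l) on the reactant side): +622.2 kJ
equation 3 × 2: (2)·(+50.6) = +101.2 kJ
delta H = (1)·(-365.6) + (-1)·(-622.2) + (2)·(+50.6) = 357.8 kJ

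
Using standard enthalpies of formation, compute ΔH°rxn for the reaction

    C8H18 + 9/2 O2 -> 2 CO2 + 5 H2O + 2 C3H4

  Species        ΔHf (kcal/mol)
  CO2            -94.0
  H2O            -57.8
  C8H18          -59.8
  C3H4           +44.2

Products: 2·(-94.0) + 5·(-57.8) + 2·(+44.2) = -388.6
Reactants: 1·(-59.8) + 9/2·(+0.0) = -59.8
ΔH°rxn = (-388.6) − (-59.8) = -328.8 kcal/mol

ΔH°rxn = -328.8 kcal/mol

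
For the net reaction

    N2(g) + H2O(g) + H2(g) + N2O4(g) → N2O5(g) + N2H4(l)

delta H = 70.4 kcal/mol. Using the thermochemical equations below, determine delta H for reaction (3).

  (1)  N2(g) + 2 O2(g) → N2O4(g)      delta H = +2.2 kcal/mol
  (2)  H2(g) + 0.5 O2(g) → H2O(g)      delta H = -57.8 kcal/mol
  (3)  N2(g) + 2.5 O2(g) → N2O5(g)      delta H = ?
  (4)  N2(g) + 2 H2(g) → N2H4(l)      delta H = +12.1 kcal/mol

(1) reversed (reverse to put N2O4(g) on the reactant side): -2.2 kcal/mol
(2) reversed (reverse to put H2O(g) on the reactant side): +57.8 kcal/mol
(3) as written (N2O5(g) already on the product side): contributes x
(4) as written (N2H4(l) already on the product side): +12.1 kcal/mol
+70.4 = (-2.2) + (+57.8) + (+12.1) + x
x = (+70.4 − (+67.7)) / (1) = 2.7 kcal/mol

delta H = 2.7 kcal/mol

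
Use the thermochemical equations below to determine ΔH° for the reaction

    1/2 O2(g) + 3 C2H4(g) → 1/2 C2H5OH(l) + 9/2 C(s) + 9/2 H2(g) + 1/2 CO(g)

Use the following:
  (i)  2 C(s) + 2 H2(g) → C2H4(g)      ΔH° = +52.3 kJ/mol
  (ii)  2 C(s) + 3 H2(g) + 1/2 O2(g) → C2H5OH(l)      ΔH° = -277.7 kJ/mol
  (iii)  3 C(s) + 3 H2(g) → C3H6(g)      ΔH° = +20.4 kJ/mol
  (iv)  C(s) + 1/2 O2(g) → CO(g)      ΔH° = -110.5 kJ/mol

ΔH° = -351.0 kJ/mol

(i) reversed and × 3: (-3)·(+52.3) = -156.9 kJ/mol
(ii) × 1/2: (1/2)·(-277.7) = -138.85 kJ/mol
(iii): not needed.
(iv) × 1/2: (1/2)·(-110.5) = -55.25 kJ/mol
ΔH° = (-3)·(+52.3) + (1/2)·(-277.7) + (1/2)·(-110.5) = -351.0 kJ/mol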